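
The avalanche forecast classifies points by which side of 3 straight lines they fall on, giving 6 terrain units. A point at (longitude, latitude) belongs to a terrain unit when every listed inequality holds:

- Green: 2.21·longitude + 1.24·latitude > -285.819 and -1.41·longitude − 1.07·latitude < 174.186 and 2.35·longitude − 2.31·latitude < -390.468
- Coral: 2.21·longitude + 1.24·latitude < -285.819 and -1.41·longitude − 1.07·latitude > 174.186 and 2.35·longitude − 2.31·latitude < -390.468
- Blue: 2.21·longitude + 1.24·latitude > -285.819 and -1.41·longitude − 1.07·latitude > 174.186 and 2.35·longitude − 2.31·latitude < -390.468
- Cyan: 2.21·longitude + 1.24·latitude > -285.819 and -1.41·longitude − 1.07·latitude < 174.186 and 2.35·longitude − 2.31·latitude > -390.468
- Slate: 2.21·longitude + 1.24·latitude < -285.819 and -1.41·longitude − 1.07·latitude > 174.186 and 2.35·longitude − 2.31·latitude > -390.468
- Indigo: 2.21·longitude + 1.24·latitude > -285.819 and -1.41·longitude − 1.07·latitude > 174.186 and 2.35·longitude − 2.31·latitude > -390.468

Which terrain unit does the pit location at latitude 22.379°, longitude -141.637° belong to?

Indigo

2.21·-141.637 + 1.24·22.379 = -285.268, which is > -285.819
-1.41·-141.637 − 1.07·22.379 = 175.763, which is > 174.186
2.35·-141.637 − 2.31·22.379 = -384.542, which is > -390.468
This sign pattern matches Indigo.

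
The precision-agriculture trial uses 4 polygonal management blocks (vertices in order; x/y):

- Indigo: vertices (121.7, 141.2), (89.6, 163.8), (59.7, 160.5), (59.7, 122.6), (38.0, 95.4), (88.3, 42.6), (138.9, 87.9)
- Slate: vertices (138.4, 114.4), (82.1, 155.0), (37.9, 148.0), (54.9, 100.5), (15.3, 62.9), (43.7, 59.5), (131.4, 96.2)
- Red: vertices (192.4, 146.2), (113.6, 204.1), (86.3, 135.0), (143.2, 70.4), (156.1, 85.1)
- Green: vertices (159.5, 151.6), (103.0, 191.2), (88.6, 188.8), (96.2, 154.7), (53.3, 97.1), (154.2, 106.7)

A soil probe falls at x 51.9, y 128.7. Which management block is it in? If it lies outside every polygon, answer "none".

Slate

Cast a ray rightward from (51.9, 128.7). For each polygon, the edges (by vertex number in listed order) whose endpoints lie on opposite sides of y = 128.7, where each meets that height, and whether that is right or left of the point:
Indigo: 3–4 at x≈59.70 (right), 7–1 at x≈125.73 (right) → 2 crossings.
Slate: 1–2 at x≈118.57 (right), 3–4 at x≈44.81 (left) → 1 crossing.
Red: 3–4 at x≈91.85 (right), 5–1 at x≈182.00 (right) → 2 crossings.
Green: 4–5 at x≈76.84 (right), 6–1 at x≈156.80 (right) → 2 crossings.
Only Slate has an odd count, so the point is inside Slate.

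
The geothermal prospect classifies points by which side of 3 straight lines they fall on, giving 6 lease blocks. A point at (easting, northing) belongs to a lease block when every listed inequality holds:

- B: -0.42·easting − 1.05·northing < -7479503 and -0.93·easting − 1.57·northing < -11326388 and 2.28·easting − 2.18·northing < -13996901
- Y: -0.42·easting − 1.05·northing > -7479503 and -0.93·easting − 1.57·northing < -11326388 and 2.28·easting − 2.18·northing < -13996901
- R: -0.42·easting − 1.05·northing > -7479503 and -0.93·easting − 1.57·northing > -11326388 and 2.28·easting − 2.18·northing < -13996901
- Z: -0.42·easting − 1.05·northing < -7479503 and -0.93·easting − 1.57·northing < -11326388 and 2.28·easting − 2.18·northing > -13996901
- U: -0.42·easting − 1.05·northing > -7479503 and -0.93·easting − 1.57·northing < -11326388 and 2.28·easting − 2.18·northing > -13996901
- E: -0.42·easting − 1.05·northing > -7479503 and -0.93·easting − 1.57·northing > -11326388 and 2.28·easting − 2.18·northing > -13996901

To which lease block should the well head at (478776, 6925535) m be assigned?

-0.42·478776 − 1.05·6925535 = -7472897.670, which is > -7479503
-0.93·478776 − 1.57·6925535 = -11318351.630, which is > -11326388
2.28·478776 − 2.18·6925535 = -14006057.020, which is < -13996901
This sign pattern matches R.

R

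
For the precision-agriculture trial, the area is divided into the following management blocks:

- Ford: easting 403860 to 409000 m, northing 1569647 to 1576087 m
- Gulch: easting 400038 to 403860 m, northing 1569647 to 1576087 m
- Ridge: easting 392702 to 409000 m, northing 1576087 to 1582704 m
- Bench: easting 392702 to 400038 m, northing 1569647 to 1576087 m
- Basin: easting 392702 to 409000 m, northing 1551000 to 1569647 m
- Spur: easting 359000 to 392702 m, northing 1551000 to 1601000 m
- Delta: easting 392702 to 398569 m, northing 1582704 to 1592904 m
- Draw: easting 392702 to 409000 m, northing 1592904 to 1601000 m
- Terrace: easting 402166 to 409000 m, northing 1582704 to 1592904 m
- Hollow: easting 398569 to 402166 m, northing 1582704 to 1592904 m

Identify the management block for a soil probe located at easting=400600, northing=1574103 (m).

The point has easting = 400600 and northing = 1574103.
Only Gulch satisfies 400038 ≤ easting ≤ 403860 and 1569647 ≤ northing ≤ 1576087.

Gulch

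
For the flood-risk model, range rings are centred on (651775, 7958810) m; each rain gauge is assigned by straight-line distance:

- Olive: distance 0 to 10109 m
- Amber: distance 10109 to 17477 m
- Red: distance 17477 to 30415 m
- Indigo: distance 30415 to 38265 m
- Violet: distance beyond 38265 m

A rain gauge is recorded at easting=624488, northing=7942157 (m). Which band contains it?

Distance = √((624488−651775)² + (7942157−7958810)²) = √(744580369.000 + 277322409.000) = 31967.214 m.
30415 ≤ 31967.214 < 38265 → Indigo.

Indigo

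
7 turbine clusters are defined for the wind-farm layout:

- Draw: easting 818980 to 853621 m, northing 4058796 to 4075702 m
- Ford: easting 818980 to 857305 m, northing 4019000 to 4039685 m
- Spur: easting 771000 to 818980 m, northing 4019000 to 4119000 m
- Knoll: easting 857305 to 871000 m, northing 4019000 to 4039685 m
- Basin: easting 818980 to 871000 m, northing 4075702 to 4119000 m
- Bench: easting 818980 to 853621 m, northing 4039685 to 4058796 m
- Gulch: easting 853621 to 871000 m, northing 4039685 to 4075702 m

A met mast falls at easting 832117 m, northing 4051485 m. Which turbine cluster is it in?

Bench

The point has easting = 832117 and northing = 4051485.
Only Bench satisfies 818980 ≤ easting ≤ 853621 and 4039685 ≤ northing ≤ 4058796.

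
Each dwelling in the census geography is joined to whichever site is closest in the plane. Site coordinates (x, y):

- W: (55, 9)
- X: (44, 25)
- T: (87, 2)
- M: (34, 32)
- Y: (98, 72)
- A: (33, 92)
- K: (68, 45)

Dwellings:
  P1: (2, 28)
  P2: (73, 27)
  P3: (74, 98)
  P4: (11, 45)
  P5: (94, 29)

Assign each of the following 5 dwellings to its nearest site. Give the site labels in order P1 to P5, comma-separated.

P1 → M (d²=1040.00)
P2 → K (d²=349.00)
P3 → Y (d²=1252.00)
P4 → M (d²=698.00)
P5 → T (d²=778.00)

M, K, Y, M, T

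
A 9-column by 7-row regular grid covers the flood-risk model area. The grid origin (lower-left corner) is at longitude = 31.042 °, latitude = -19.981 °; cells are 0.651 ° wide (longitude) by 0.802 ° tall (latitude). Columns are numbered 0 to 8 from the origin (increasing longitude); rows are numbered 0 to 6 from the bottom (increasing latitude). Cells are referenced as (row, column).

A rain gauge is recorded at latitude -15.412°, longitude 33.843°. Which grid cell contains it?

Column index: ⌊(33.843 − 31.042) / 0.651⌋ = ⌊4.303⌋ = 4
Row offset from origin: ⌊(-15.412 − -19.981) / 0.802⌋ = ⌊5.697⌋ = 5 → row 5

(5, 4)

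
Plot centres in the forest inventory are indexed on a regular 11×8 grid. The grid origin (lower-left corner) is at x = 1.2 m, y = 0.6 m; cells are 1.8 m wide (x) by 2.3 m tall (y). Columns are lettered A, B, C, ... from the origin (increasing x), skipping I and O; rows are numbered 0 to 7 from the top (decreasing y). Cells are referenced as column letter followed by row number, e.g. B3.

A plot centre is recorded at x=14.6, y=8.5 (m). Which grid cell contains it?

Column index: ⌊(14.6 − 1.2) / 1.8⌋ = ⌊7.444⌋ = 7 → column H
Row offset from origin: ⌊(8.5 − 0.6) / 2.3⌋ = ⌊3.435⌋ = 3 → row 4 (counted from top)

H4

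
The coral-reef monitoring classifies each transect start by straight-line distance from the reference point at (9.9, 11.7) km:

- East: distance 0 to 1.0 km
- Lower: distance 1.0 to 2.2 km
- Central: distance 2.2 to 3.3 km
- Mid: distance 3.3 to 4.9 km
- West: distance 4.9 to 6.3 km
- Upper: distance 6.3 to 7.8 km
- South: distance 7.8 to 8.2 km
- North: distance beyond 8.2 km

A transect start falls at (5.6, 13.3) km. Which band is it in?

Mid

Distance = √((5.6−9.9)² + (13.3−11.7)²) = √(18.490 + 2.560) = 4.588 km.
3.3 ≤ 4.588 < 4.9 → Mid.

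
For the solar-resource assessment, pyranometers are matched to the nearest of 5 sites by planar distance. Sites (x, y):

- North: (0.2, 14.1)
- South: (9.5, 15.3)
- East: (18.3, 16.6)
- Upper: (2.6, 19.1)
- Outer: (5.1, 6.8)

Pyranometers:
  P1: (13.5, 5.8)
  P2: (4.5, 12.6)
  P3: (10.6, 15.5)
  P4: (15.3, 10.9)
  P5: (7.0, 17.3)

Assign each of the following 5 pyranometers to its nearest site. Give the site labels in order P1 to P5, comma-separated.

Outer, North, South, East, South

P1 → Outer (d²=71.56)
P2 → North (d²=20.74)
P3 → South (d²=1.25)
P4 → East (d²=41.49)
P5 → South (d²=10.25)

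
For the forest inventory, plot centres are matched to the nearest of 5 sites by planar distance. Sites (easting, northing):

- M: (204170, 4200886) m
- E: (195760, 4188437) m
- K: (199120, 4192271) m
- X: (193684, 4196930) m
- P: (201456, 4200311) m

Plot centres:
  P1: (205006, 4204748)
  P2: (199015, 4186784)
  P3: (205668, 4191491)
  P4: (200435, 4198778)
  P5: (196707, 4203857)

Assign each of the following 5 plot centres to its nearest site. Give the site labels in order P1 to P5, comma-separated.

P1 → M (d²=15613940.00)
P2 → E (d²=13327434.00)
P3 → K (d²=43484704.00)
P4 → P (d²=3392530.00)
P5 → P (d²=35127117.00)

M, E, K, P, P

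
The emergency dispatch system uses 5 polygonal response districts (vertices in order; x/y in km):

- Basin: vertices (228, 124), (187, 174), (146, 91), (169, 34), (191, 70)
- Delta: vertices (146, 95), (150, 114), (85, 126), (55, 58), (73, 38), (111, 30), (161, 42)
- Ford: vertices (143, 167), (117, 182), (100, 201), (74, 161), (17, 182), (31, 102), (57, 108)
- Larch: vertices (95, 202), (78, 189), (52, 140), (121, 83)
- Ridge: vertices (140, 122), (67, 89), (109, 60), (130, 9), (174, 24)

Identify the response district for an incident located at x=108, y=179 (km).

Ford

Cast a ray rightward from (108, 179). For each polygon, the edges (by vertex number in listed order) whose endpoints lie on opposite sides of y = 179, where each meets that height, and whether that is right or left of the point:
Basin: no edge straddles that height → 0 crossings.
Delta: no edge straddles that height → 0 crossings.
Ford: 1–2 at x≈122.2 (right), 3–4 at x≈85.7 (left), 4–5 at x≈25.1 (left), 5–6 at x≈17.5 (left) → 1 crossing.
Larch: 2–3 at x≈72.7 (left), 4–1 at x≈100.0 (left) → 0 crossings.
Ridge: no edge straddles that height → 0 crossings.
Only Ford has an odd count, so the point is inside Ford.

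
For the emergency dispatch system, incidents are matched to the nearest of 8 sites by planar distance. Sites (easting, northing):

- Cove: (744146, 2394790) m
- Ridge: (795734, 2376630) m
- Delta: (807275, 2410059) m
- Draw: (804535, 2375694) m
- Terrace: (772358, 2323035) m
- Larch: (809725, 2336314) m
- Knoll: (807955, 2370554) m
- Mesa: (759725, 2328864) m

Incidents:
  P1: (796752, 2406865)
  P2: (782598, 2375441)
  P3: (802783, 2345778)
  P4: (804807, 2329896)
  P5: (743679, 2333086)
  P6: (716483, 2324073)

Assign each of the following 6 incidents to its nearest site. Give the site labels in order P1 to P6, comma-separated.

P1 → Delta (d²=120935165.00)
P2 → Ridge (d²=173968217.00)
P3 → Larch (d²=137758660.00)
P4 → Larch (d²=65377448.00)
P5 → Mesa (d²=275299400.00)
P6 → Mesa (d²=1892824245.00)

Delta, Ridge, Larch, Larch, Mesa, Mesa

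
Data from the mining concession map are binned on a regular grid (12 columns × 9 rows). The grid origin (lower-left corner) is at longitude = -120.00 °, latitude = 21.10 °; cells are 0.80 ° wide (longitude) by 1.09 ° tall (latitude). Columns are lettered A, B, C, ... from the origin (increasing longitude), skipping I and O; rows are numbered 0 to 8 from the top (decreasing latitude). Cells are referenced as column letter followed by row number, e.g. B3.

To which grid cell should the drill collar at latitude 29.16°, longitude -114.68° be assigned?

Column index: ⌊(-114.68 − -120.00) / 0.80⌋ = ⌊6.650⌋ = 6 → column G
Row offset from origin: ⌊(29.16 − 21.10) / 1.09⌋ = ⌊7.394⌋ = 7 → row 1 (counted from top)

G1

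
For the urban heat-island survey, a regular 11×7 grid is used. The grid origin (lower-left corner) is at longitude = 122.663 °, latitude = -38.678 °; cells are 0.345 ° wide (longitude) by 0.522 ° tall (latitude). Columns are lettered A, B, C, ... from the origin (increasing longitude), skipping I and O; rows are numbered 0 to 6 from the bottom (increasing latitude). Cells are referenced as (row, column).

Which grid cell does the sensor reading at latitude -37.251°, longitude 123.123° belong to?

Column index: ⌊(123.123 − 122.663) / 0.345⌋ = ⌊1.333⌋ = 1 → column B
Row offset from origin: ⌊(-37.251 − -38.678) / 0.522⌋ = ⌊2.734⌋ = 2 → row 2

(2, B)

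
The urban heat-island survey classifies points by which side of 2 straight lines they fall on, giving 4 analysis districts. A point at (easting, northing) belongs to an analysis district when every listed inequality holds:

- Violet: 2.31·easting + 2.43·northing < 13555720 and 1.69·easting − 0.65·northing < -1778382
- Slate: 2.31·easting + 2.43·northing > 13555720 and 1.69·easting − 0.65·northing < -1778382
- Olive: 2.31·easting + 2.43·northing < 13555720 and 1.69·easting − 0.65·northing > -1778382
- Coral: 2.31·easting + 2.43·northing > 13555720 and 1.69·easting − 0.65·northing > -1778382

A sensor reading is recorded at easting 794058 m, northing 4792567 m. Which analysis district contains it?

Olive

2.31·794058 + 2.43·4792567 = 13480211.790, which is < 13555720
1.69·794058 − 0.65·4792567 = -1773210.530, which is > -1778382
This sign pattern matches Olive.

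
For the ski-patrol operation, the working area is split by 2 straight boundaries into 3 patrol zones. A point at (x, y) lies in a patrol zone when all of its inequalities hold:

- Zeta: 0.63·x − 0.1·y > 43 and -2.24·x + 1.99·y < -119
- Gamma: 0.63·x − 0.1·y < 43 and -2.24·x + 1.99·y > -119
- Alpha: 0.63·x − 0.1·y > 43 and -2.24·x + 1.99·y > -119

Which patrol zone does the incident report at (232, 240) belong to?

Alpha

0.63·232 − 0.1·240 = 122.160, which is > 43
-2.24·232 + 1.99·240 = -42.080, which is > -119
This sign pattern matches Alpha.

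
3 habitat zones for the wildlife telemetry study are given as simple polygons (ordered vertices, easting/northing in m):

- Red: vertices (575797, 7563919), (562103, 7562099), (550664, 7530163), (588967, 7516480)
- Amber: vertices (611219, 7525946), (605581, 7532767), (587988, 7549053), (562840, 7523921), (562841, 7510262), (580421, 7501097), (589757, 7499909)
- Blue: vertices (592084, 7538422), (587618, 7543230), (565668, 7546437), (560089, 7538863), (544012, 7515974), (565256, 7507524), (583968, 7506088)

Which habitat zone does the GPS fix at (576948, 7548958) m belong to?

Cast a ray rightward from (576948, 7548958). For each polygon, the edges (by vertex number in listed order) whose endpoints lie on opposite sides of northing = 7548958, where each meets that height, and whether that is right or left of the point:
Red: 2–3 at easting≈557396.1 (left), 4–1 at easting≈579950.5 (right) → 1 crossing.
Amber: 2–3 at easting≈588090.6 (right), 3–4 at easting≈587892.9 (right) → 2 crossings.
Blue: no edge straddles that height → 0 crossings.
Only Red has an odd count, so the point is inside Red.

Red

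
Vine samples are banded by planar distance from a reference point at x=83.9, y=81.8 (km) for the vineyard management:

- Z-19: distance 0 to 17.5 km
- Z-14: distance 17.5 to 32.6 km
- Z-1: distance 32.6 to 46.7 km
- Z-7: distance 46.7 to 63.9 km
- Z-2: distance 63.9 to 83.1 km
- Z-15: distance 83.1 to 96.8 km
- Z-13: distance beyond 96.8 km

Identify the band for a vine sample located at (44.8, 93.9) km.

Distance = √((44.8−83.9)² + (93.9−81.8)²) = √(1528.810 + 146.410) = 40.929 km.
32.6 ≤ 40.929 < 46.7 → Z-1.

Z-1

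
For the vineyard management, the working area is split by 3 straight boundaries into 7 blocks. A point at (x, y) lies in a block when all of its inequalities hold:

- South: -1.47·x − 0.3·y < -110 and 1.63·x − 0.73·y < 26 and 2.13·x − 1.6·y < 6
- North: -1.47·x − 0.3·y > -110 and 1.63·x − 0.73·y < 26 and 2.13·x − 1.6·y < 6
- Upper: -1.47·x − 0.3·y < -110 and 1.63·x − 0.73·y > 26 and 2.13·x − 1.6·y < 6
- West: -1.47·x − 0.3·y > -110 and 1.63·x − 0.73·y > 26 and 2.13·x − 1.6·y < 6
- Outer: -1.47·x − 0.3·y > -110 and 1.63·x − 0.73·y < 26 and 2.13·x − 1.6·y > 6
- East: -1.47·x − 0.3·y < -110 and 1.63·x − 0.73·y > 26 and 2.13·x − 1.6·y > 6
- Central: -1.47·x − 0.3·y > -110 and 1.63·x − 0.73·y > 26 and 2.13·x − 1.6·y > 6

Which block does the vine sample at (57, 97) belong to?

-1.47·57 − 0.3·97 = -112.890, which is < -110
1.63·57 − 0.73·97 = 22.100, which is < 26
2.13·57 − 1.6·97 = -33.790, which is < 6
This sign pattern matches South.

South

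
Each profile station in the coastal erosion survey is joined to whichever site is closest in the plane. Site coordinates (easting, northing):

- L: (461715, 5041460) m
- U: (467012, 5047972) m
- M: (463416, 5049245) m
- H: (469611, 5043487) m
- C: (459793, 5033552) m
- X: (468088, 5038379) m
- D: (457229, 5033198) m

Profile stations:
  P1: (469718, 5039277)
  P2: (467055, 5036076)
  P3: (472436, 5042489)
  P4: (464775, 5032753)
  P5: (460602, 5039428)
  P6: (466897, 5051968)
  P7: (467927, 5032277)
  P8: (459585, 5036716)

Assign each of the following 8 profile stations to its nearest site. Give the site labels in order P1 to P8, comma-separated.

X, X, H, C, L, U, X, C

P1 → X (d²=3463304.00)
P2 → X (d²=6370898.00)
P3 → H (d²=8976629.00)
P4 → C (d²=25458725.00)
P5 → L (d²=5367793.00)
P6 → U (d²=15981241.00)
P7 → X (d²=37260325.00)
P8 → C (d²=10054160.00)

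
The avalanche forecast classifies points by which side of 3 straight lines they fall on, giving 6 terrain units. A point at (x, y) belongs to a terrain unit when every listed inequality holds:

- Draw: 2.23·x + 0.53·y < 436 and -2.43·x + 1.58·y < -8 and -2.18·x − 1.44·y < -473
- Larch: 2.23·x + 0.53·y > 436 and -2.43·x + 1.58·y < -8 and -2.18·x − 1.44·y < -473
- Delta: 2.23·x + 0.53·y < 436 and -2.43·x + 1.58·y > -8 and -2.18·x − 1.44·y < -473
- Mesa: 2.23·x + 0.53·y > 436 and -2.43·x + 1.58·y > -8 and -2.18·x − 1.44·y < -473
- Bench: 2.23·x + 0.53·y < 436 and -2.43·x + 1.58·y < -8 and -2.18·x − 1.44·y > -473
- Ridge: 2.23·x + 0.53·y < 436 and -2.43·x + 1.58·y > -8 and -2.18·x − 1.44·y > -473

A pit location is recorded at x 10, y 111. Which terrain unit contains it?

2.23·10 + 0.53·111 = 81.130, which is < 436
-2.43·10 + 1.58·111 = 151.080, which is > -8
-2.18·10 − 1.44·111 = -181.640, which is > -473
This sign pattern matches Ridge.

Ridge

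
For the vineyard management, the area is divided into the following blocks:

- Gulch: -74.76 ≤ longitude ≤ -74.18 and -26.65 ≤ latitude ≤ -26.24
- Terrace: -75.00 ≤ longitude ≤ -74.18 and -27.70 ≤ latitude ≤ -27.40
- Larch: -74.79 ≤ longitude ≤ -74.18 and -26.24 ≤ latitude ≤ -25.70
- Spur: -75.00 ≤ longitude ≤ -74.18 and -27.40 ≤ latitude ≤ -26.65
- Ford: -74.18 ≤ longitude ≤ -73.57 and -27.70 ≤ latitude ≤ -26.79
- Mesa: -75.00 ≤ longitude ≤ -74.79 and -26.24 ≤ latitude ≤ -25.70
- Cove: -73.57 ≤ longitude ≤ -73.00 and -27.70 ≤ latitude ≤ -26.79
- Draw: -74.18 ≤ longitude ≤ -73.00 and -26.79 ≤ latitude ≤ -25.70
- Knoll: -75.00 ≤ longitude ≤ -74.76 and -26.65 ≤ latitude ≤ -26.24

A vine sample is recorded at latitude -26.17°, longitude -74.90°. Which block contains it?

Mesa

The point has longitude = -74.90 and latitude = -26.17.
Only Mesa satisfies -75.00 ≤ longitude ≤ -74.79 and -26.24 ≤ latitude ≤ -25.70.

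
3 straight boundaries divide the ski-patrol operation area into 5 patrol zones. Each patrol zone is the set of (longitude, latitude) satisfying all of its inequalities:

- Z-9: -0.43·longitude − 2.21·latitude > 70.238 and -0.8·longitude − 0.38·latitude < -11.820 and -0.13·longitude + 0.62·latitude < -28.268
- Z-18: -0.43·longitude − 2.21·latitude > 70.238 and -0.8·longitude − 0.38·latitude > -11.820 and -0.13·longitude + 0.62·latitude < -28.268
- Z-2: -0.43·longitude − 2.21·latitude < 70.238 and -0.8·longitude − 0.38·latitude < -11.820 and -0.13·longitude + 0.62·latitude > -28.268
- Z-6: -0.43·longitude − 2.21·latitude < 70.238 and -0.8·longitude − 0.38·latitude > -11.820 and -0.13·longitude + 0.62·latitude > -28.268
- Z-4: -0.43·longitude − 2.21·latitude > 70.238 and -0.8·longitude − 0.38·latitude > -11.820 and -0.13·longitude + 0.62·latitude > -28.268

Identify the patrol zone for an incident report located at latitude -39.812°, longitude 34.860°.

Z-9

-0.43·34.860 − 2.21·-39.812 = 72.995, which is > 70.238
-0.8·34.860 − 0.38·-39.812 = -12.759, which is < -11.820
-0.13·34.860 + 0.62·-39.812 = -29.215, which is < -28.268
This sign pattern matches Z-9.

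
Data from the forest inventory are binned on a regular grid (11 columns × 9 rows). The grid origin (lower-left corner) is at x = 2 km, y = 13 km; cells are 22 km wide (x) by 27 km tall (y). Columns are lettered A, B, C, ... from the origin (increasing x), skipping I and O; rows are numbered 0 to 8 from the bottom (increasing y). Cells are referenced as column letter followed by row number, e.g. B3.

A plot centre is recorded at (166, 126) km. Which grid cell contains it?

H4

Column index: ⌊(166 − 2) / 22⌋ = ⌊7.455⌋ = 7 → column H
Row offset from origin: ⌊(126 − 13) / 27⌋ = ⌊4.185⌋ = 4 → row 4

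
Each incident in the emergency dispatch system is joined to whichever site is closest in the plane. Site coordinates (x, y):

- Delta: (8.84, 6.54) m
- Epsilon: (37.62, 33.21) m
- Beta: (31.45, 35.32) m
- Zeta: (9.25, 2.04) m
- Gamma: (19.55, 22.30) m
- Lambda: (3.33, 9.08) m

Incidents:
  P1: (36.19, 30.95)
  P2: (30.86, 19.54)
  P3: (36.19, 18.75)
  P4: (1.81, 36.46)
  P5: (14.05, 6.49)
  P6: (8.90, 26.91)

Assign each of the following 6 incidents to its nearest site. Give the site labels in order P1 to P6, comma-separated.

P1 → Epsilon (d²=7.15)
P2 → Gamma (d²=135.53)
P3 → Epsilon (d²=211.14)
P4 → Gamma (d²=515.21)
P5 → Delta (d²=27.15)
P6 → Gamma (d²=134.67)

Epsilon, Gamma, Epsilon, Gamma, Delta, Gamma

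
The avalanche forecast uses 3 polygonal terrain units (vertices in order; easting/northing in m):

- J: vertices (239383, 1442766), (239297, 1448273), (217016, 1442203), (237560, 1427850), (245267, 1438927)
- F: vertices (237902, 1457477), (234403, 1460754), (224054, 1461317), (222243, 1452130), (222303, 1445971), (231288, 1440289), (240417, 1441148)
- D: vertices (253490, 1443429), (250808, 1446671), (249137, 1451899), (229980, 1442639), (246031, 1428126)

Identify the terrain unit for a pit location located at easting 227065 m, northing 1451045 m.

F

Cast a ray rightward from (227065, 1451045). For each polygon, the edges (by vertex number in listed order) whose endpoints lie on opposite sides of northing = 1451045, where each meets that height, and whether that is right or left of the point:
J: no edge straddles that height → 0 crossings.
F: 4–5 at easting≈222253.6 (left), 7–1 at easting≈238892.7 (right) → 1 crossing.
D: 2–3 at easting≈249410.0 (right), 3–4 at easting≈247370.3 (right) → 2 crossings.
Only F has an odd count, so the point is inside F.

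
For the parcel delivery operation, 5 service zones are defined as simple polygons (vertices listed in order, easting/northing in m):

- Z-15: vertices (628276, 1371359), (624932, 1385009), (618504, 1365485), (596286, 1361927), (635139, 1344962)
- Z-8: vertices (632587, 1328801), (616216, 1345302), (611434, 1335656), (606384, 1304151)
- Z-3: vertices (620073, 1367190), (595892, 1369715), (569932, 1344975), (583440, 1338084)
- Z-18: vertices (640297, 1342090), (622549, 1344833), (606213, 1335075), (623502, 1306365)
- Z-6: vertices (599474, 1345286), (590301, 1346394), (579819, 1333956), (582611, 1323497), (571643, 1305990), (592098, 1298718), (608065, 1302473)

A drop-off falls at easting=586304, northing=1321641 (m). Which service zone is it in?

Cast a ray rightward from (586304, 1321641). For each polygon, the edges (by vertex number in listed order) whose endpoints lie on opposite sides of northing = 1321641, where each meets that height, and whether that is right or left of the point:
Z-15: no edge straddles that height → 0 crossings.
Z-8: 3–4 at easting≈609187.5 (right), 4–1 at easting≈624975.9 (right) → 2 crossings.
Z-3: no edge straddles that height → 0 crossings.
Z-18: 3–4 at easting≈614302.9 (right), 4–1 at easting≈630683.5 (right) → 2 crossings.
Z-6: 4–5 at easting≈581448.2 (left), 7–1 at easting≈604218.7 (right) → 1 crossing.
Only Z-6 has an odd count, so the point is inside Z-6.

Z-6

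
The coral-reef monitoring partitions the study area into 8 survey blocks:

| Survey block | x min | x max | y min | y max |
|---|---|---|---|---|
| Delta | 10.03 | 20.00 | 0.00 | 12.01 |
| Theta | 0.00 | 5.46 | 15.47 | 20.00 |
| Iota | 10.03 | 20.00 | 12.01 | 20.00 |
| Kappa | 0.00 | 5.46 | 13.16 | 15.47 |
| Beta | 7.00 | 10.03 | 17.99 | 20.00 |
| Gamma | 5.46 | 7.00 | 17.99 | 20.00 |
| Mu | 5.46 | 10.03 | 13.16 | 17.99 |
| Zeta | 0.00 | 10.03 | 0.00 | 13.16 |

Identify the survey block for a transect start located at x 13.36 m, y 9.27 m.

The point has x = 13.36 and y = 9.27.
Only Delta satisfies 10.03 ≤ x ≤ 20.00 and 0.00 ≤ y ≤ 12.01.

Delta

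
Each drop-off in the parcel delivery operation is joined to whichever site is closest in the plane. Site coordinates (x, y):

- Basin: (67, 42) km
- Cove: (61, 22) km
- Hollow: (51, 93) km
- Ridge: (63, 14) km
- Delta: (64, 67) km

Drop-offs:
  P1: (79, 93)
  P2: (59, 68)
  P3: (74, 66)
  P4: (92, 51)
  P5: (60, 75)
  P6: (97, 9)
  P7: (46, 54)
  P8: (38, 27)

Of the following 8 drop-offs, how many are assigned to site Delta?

4

P1 → Hollow
P2 → Delta
P3 → Delta
P4 → Basin
P5 → Delta
P6 → Ridge
P7 → Delta
P8 → Cove
4 of the 8 go to Delta.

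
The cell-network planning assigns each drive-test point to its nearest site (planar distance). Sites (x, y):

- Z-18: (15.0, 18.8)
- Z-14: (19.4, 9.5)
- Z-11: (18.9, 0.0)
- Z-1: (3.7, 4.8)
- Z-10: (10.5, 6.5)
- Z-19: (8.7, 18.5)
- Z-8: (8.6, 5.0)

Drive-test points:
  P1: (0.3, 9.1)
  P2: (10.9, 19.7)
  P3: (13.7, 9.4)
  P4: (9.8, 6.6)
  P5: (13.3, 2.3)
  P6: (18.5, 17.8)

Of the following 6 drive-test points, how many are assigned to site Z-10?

P1 → Z-1
P2 → Z-19
P3 → Z-10
P4 → Z-10
P5 → Z-10
P6 → Z-18
3 of the 6 go to Z-10.

3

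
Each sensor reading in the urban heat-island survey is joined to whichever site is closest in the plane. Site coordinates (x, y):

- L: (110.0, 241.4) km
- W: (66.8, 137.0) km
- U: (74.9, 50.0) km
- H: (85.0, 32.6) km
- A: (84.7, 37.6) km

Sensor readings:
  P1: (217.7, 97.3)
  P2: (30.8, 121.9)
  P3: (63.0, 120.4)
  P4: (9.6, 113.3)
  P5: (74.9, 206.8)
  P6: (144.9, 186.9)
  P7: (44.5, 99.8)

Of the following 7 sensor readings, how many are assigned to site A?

P1 → A
P2 → W
P3 → W
P4 → W
P5 → L
P6 → L
P7 → W
1 of the 7 goes to A.

1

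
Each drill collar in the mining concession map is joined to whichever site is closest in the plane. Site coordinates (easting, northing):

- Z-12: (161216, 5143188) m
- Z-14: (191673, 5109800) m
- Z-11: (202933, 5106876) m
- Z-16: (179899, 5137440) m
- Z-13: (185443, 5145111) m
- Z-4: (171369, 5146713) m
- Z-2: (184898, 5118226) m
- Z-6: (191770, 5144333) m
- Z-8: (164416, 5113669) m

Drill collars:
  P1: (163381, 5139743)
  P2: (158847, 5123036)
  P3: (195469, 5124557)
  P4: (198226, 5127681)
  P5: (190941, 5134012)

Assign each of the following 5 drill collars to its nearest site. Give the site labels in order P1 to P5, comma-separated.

P1 → Z-12 (d²=16555250.00)
P2 → Z-8 (d²=118754450.00)
P3 → Z-2 (d²=151827602.00)
P4 → Z-2 (d²=267032609.00)
P5 → Z-6 (d²=107210282.00)

Z-12, Z-8, Z-2, Z-2, Z-6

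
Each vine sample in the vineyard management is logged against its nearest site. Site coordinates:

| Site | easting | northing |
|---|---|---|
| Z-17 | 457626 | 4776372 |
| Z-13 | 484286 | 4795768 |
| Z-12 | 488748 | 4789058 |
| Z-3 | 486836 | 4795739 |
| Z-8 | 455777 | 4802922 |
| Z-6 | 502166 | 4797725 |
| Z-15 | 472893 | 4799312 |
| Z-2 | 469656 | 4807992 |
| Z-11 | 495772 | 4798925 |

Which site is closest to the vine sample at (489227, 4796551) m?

Z-3

Squared distances to each site:
Z-17: 1405815242.000; Z-13: 25026570.000; Z-12: 56374490.000; Z-3: 6376225.000; Z-8: 1159492141.000; Z-6: 168795997.000; Z-15: 274422677.000; Z-2: 513920522.000; Z-11: 48472901.000.
Minimum at Z-3.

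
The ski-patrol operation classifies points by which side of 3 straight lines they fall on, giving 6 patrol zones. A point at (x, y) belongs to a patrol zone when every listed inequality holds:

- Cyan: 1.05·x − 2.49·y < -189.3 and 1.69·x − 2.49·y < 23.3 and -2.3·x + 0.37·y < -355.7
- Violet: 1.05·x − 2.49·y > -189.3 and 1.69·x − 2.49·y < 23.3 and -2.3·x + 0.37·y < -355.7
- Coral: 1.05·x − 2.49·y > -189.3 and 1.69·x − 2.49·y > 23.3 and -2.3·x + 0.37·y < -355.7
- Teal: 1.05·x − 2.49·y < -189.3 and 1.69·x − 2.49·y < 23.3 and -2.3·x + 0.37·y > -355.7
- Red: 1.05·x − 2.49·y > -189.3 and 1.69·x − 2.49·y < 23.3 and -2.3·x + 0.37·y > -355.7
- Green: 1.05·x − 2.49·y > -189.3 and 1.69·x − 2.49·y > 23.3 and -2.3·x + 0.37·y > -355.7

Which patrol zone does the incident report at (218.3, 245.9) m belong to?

Cyan

1.05·218.3 − 2.49·245.9 = -383.076, which is < -189.3
1.69·218.3 − 2.49·245.9 = -243.364, which is < 23.3
-2.3·218.3 + 0.37·245.9 = -411.107, which is < -355.7
This sign pattern matches Cyan.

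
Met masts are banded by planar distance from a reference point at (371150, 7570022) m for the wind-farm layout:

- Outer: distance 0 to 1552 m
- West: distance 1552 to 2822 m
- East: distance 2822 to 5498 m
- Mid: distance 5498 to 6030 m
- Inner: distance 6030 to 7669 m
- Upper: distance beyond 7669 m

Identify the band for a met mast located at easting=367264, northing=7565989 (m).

Distance = √((367264−371150)² + (7565989−7570022)²) = √(15100996.000 + 16265089.000) = 5600.543 m.
5498 ≤ 5600.543 < 6030 → Mid.

Mid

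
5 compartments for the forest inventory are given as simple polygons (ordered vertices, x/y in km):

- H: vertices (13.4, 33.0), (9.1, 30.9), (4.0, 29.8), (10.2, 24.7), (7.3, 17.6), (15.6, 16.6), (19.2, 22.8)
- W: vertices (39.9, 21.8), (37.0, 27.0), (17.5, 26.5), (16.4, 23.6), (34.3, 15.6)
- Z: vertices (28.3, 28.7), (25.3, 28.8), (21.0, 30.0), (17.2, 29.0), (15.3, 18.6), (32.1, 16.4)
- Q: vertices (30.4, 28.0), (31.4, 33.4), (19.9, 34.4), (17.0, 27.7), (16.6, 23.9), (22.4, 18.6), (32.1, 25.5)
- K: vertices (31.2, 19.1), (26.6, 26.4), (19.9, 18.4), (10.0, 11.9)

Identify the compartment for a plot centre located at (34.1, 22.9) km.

Cast a ray rightward from (34.1, 22.9). For each polygon, the edges (by vertex number in listed order) whose endpoints lie on opposite sides of y = 22.9, where each meets that height, and whether that is right or left of the point:
H: 4–5 at x≈9.46 (left), 7–1 at x≈19.14 (left) → 0 crossings.
W: 1–2 at x≈39.29 (right), 4–5 at x≈17.97 (left) → 1 crossing.
Z: 4–5 at x≈16.09 (left), 6–1 at x≈30.09 (left) → 0 crossings.
Q: 5–6 at x≈17.69 (left), 6–7 at x≈28.44 (left) → 0 crossings.
K: 1–2 at x≈28.81 (left), 2–3 at x≈23.67 (left) → 0 crossings.
Only W has an odd count, so the point is inside W.

W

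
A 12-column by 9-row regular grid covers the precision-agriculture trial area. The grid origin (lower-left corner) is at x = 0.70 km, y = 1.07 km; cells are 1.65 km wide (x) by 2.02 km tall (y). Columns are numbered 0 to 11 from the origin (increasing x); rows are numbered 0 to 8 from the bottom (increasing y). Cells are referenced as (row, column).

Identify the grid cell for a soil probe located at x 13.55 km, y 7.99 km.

(3, 7)

Column index: ⌊(13.55 − 0.70) / 1.65⌋ = ⌊7.788⌋ = 7
Row offset from origin: ⌊(7.99 − 1.07) / 2.02⌋ = ⌊3.426⌋ = 3 → row 3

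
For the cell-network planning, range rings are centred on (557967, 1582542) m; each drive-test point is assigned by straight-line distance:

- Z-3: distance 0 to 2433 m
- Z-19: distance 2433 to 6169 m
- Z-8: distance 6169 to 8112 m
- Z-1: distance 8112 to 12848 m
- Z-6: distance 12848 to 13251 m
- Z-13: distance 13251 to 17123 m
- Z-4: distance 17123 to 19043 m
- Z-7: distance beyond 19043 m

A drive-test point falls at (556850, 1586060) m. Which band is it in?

Z-19

Distance = √((556850−557967)² + (1586060−1582542)²) = √(1247689.000 + 12376324.000) = 3691.072 m.
2433 ≤ 3691.072 < 6169 → Z-19.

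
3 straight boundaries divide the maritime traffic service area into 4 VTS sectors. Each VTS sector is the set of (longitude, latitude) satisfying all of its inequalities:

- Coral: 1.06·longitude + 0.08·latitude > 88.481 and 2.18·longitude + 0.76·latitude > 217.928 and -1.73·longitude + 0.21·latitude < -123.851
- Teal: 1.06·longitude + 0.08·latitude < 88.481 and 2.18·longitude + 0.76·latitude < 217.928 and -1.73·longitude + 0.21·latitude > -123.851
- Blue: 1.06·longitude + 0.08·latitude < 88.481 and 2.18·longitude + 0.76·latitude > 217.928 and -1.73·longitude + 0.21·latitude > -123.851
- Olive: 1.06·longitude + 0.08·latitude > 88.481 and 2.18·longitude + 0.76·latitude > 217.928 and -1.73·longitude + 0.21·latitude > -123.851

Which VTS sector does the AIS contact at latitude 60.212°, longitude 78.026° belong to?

Teal

1.06·78.026 + 0.08·60.212 = 87.525, which is < 88.481
2.18·78.026 + 0.76·60.212 = 215.858, which is < 217.928
-1.73·78.026 + 0.21·60.212 = -122.340, which is > -123.851
This sign pattern matches Teal.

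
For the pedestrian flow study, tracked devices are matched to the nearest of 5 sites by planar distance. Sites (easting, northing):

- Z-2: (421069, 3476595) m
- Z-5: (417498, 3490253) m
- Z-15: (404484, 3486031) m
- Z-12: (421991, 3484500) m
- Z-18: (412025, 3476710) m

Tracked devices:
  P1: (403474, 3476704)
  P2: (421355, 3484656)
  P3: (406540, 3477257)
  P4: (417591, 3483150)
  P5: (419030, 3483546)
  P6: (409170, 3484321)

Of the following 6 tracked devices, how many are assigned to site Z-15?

P1 → Z-18
P2 → Z-12
P3 → Z-18
P4 → Z-12
P5 → Z-12
P6 → Z-15
1 of the 6 goes to Z-15.

1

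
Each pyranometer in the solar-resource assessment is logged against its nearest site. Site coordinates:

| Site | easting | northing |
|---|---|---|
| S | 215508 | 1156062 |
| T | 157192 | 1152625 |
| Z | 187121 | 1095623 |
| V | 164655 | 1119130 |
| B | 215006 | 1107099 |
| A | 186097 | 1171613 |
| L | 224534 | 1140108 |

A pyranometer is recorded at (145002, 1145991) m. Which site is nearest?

Squared distances to each site:
S: 5072521077.000; T: 192606056.000; Z: 4310945585.000; V: 1107753730.000; B: 6413147680.000; A: 2345285909.000; L: 6359948713.000.
Minimum at T.

T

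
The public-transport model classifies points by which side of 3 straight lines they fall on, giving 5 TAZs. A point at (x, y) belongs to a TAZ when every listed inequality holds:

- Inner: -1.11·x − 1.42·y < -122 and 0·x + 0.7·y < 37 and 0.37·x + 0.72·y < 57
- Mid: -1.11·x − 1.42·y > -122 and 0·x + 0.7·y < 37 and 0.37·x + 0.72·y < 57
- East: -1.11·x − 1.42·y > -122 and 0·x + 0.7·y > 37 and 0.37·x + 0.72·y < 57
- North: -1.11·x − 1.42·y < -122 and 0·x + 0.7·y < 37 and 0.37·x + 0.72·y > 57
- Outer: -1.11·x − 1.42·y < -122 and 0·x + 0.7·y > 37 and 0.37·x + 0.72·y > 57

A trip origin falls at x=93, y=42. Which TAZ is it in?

North

-1.11·93 − 1.42·42 = -162.870, which is < -122
0·93 + 0.7·42 = 29.400, which is < 37
0.37·93 + 0.72·42 = 64.650, which is > 57
This sign pattern matches North.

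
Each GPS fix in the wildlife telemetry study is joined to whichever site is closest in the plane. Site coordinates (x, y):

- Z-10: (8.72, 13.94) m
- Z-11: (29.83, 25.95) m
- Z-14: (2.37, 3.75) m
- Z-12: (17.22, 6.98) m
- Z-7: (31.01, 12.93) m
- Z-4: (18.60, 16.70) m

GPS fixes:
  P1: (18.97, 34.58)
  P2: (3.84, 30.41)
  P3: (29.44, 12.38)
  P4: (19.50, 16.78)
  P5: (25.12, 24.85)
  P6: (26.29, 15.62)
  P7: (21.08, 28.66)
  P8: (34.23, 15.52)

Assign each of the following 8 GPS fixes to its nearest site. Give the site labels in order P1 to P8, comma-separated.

Z-11, Z-10, Z-7, Z-4, Z-11, Z-7, Z-11, Z-7

P1 → Z-11 (d²=192.42)
P2 → Z-10 (d²=295.08)
P3 → Z-7 (d²=2.77)
P4 → Z-4 (d²=0.82)
P5 → Z-11 (d²=23.39)
P6 → Z-7 (d²=29.51)
P7 → Z-11 (d²=83.91)
P8 → Z-7 (d²=17.08)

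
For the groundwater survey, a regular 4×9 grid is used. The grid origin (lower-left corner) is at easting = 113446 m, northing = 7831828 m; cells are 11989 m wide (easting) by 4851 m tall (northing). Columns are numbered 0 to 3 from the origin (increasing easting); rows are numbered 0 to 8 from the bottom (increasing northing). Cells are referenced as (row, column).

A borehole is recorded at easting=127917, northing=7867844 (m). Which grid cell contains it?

(7, 1)

Column index: ⌊(127917 − 113446) / 11989⌋ = ⌊1.207⌋ = 1
Row offset from origin: ⌊(7867844 − 7831828) / 4851⌋ = ⌊7.424⌋ = 7 → row 7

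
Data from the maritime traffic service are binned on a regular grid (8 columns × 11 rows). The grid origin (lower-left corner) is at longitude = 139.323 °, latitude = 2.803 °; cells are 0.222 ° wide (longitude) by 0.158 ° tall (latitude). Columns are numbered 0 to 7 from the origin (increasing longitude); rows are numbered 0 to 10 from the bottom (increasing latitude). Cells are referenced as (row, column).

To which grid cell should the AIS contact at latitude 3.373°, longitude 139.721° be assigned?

Column index: ⌊(139.721 − 139.323) / 0.222⌋ = ⌊1.793⌋ = 1
Row offset from origin: ⌊(3.373 − 2.803) / 0.158⌋ = ⌊3.608⌋ = 3 → row 3

(3, 1)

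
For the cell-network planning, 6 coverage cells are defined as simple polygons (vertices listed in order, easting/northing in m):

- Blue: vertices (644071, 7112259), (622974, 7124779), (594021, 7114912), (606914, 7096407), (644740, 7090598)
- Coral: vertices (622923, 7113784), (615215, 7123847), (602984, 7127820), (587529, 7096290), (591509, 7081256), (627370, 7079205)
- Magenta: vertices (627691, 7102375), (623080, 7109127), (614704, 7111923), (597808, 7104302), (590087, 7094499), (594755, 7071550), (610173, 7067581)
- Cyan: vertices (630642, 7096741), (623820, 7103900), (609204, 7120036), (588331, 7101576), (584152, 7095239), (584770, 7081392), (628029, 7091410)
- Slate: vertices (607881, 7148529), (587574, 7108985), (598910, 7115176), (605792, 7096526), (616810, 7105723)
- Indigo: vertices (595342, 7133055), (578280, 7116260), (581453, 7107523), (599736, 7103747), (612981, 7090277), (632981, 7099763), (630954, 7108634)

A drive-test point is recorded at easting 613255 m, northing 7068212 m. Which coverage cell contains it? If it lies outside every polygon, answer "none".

none

Cast a ray rightward from (613255, 7068212). For each polygon, the edges (by vertex number in listed order) whose endpoints lie on opposite sides of northing = 7068212, where each meets that height, and whether that is right or left of the point:
Blue: no edge straddles that height → 0 crossings.
Coral: no edge straddles that height → 0 crossings.
Magenta: 6–7 at easting≈607721.8 (left), 7–1 at easting≈610490.7 (left) → 0 crossings.
Cyan: no edge straddles that height → 0 crossings.
Slate: no edge straddles that height → 0 crossings.
Indigo: no edge straddles that height → 0 crossings.
All counts are even, so the point lies outside every listed polygon.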